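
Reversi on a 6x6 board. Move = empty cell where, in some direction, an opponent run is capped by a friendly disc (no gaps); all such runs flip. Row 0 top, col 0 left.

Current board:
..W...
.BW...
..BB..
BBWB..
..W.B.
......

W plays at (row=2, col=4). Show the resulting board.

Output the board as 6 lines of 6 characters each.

Place W at (2,4); scan 8 dirs for brackets.
Dir NW: first cell '.' (not opp) -> no flip
Dir N: first cell '.' (not opp) -> no flip
Dir NE: first cell '.' (not opp) -> no flip
Dir W: opp run (2,3) (2,2), next='.' -> no flip
Dir E: first cell '.' (not opp) -> no flip
Dir SW: opp run (3,3) capped by W -> flip
Dir S: first cell '.' (not opp) -> no flip
Dir SE: first cell '.' (not opp) -> no flip
All flips: (3,3)

Answer: ..W...
.BW...
..BBW.
BBWW..
..W.B.
......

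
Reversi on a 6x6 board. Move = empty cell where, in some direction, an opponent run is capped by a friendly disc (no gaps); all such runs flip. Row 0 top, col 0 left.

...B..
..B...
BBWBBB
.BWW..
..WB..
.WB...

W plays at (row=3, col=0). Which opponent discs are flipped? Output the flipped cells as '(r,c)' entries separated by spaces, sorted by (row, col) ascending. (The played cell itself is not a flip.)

Dir NW: edge -> no flip
Dir N: opp run (2,0), next='.' -> no flip
Dir NE: opp run (2,1) (1,2) (0,3), next=edge -> no flip
Dir W: edge -> no flip
Dir E: opp run (3,1) capped by W -> flip
Dir SW: edge -> no flip
Dir S: first cell '.' (not opp) -> no flip
Dir SE: first cell '.' (not opp) -> no flip

Answer: (3,1)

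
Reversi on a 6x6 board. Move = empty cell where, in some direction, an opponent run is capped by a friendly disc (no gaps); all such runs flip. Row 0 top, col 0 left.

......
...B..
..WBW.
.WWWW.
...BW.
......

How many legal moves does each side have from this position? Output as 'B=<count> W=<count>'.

-- B to move --
(1,1): no bracket -> illegal
(1,2): no bracket -> illegal
(1,4): no bracket -> illegal
(1,5): no bracket -> illegal
(2,0): no bracket -> illegal
(2,1): flips 2 -> legal
(2,5): flips 2 -> legal
(3,0): no bracket -> illegal
(3,5): flips 1 -> legal
(4,0): flips 2 -> legal
(4,1): flips 1 -> legal
(4,2): no bracket -> illegal
(4,5): flips 2 -> legal
(5,3): no bracket -> illegal
(5,4): no bracket -> illegal
(5,5): no bracket -> illegal
B mobility = 6
-- W to move --
(0,2): flips 1 -> legal
(0,3): flips 2 -> legal
(0,4): flips 1 -> legal
(1,2): flips 1 -> legal
(1,4): flips 1 -> legal
(4,2): flips 1 -> legal
(5,2): flips 1 -> legal
(5,3): flips 1 -> legal
(5,4): flips 1 -> legal
W mobility = 9

Answer: B=6 W=9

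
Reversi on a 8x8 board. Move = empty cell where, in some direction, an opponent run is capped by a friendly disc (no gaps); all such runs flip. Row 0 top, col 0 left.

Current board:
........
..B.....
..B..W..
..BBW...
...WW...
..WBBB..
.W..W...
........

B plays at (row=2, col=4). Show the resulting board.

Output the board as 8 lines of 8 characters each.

Answer: ........
..B.....
..B.BW..
..BBB...
...WB...
..WBBB..
.W..W...
........

Derivation:
Place B at (2,4); scan 8 dirs for brackets.
Dir NW: first cell '.' (not opp) -> no flip
Dir N: first cell '.' (not opp) -> no flip
Dir NE: first cell '.' (not opp) -> no flip
Dir W: first cell '.' (not opp) -> no flip
Dir E: opp run (2,5), next='.' -> no flip
Dir SW: first cell 'B' (not opp) -> no flip
Dir S: opp run (3,4) (4,4) capped by B -> flip
Dir SE: first cell '.' (not opp) -> no flip
All flips: (3,4) (4,4)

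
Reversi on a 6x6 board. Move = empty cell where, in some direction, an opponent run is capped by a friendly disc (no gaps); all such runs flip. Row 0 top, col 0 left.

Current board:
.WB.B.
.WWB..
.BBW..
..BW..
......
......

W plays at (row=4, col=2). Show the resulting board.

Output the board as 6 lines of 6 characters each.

Answer: .WB.B.
.WWB..
.BWW..
..WW..
..W...
......

Derivation:
Place W at (4,2); scan 8 dirs for brackets.
Dir NW: first cell '.' (not opp) -> no flip
Dir N: opp run (3,2) (2,2) capped by W -> flip
Dir NE: first cell 'W' (not opp) -> no flip
Dir W: first cell '.' (not opp) -> no flip
Dir E: first cell '.' (not opp) -> no flip
Dir SW: first cell '.' (not opp) -> no flip
Dir S: first cell '.' (not opp) -> no flip
Dir SE: first cell '.' (not opp) -> no flip
All flips: (2,2) (3,2)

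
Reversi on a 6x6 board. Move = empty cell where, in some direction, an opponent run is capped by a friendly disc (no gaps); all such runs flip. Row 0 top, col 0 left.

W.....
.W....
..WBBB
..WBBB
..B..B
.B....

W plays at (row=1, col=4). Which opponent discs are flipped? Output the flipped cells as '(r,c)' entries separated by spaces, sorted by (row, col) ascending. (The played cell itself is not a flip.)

Dir NW: first cell '.' (not opp) -> no flip
Dir N: first cell '.' (not opp) -> no flip
Dir NE: first cell '.' (not opp) -> no flip
Dir W: first cell '.' (not opp) -> no flip
Dir E: first cell '.' (not opp) -> no flip
Dir SW: opp run (2,3) capped by W -> flip
Dir S: opp run (2,4) (3,4), next='.' -> no flip
Dir SE: opp run (2,5), next=edge -> no flip

Answer: (2,3)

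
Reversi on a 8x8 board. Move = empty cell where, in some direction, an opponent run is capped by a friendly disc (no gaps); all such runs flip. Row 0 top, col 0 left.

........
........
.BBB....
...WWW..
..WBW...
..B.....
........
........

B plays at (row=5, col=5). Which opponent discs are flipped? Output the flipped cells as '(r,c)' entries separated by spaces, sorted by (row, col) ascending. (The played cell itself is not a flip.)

Answer: (3,3) (4,4)

Derivation:
Dir NW: opp run (4,4) (3,3) capped by B -> flip
Dir N: first cell '.' (not opp) -> no flip
Dir NE: first cell '.' (not opp) -> no flip
Dir W: first cell '.' (not opp) -> no flip
Dir E: first cell '.' (not opp) -> no flip
Dir SW: first cell '.' (not opp) -> no flip
Dir S: first cell '.' (not opp) -> no flip
Dir SE: first cell '.' (not opp) -> no flip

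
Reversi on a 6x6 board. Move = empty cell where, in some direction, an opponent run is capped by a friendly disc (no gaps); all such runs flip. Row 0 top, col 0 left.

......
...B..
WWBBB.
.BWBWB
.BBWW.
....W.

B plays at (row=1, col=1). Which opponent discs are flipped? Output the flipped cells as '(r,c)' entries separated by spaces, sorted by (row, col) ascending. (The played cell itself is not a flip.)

Dir NW: first cell '.' (not opp) -> no flip
Dir N: first cell '.' (not opp) -> no flip
Dir NE: first cell '.' (not opp) -> no flip
Dir W: first cell '.' (not opp) -> no flip
Dir E: first cell '.' (not opp) -> no flip
Dir SW: opp run (2,0), next=edge -> no flip
Dir S: opp run (2,1) capped by B -> flip
Dir SE: first cell 'B' (not opp) -> no flip

Answer: (2,1)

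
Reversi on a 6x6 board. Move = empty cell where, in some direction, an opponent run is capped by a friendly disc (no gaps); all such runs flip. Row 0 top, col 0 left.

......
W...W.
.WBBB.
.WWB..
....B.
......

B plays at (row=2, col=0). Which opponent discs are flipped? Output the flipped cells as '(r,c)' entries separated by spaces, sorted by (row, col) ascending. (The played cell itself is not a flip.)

Dir NW: edge -> no flip
Dir N: opp run (1,0), next='.' -> no flip
Dir NE: first cell '.' (not opp) -> no flip
Dir W: edge -> no flip
Dir E: opp run (2,1) capped by B -> flip
Dir SW: edge -> no flip
Dir S: first cell '.' (not opp) -> no flip
Dir SE: opp run (3,1), next='.' -> no flip

Answer: (2,1)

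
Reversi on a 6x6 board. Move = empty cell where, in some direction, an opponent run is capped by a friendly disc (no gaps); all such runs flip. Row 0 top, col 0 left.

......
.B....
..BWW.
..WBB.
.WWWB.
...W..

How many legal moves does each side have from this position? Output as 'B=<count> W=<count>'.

Answer: B=9 W=6

Derivation:
-- B to move --
(1,2): flips 1 -> legal
(1,3): flips 1 -> legal
(1,4): flips 1 -> legal
(1,5): flips 1 -> legal
(2,1): no bracket -> illegal
(2,5): flips 2 -> legal
(3,0): no bracket -> illegal
(3,1): flips 1 -> legal
(3,5): no bracket -> illegal
(4,0): flips 3 -> legal
(5,0): no bracket -> illegal
(5,1): flips 1 -> legal
(5,2): flips 3 -> legal
(5,4): no bracket -> illegal
B mobility = 9
-- W to move --
(0,0): no bracket -> illegal
(0,1): no bracket -> illegal
(0,2): no bracket -> illegal
(1,0): no bracket -> illegal
(1,2): flips 1 -> legal
(1,3): no bracket -> illegal
(2,0): no bracket -> illegal
(2,1): flips 1 -> legal
(2,5): flips 1 -> legal
(3,1): no bracket -> illegal
(3,5): flips 3 -> legal
(4,5): flips 2 -> legal
(5,4): flips 2 -> legal
(5,5): no bracket -> illegal
W mobility = 6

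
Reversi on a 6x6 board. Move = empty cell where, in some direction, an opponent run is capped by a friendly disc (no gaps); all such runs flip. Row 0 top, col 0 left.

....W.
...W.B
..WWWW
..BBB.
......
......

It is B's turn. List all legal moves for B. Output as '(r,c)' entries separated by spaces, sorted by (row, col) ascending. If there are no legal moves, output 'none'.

(0,2): no bracket -> illegal
(0,3): flips 2 -> legal
(0,5): no bracket -> illegal
(1,1): flips 1 -> legal
(1,2): flips 2 -> legal
(1,4): flips 2 -> legal
(2,1): no bracket -> illegal
(3,1): no bracket -> illegal
(3,5): flips 1 -> legal

Answer: (0,3) (1,1) (1,2) (1,4) (3,5)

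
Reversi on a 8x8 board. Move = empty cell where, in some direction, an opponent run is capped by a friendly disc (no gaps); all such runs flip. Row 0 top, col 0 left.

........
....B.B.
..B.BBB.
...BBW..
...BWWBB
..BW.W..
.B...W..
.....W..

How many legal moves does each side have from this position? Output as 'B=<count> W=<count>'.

Answer: B=7 W=11

Derivation:
-- B to move --
(3,6): flips 1 -> legal
(4,2): no bracket -> illegal
(5,4): flips 2 -> legal
(5,6): flips 1 -> legal
(6,2): flips 3 -> legal
(6,3): flips 1 -> legal
(6,4): flips 1 -> legal
(6,6): flips 2 -> legal
(7,4): no bracket -> illegal
(7,6): no bracket -> illegal
B mobility = 7
-- W to move --
(0,3): no bracket -> illegal
(0,4): flips 3 -> legal
(0,5): no bracket -> illegal
(0,6): no bracket -> illegal
(0,7): no bracket -> illegal
(1,1): flips 2 -> legal
(1,2): no bracket -> illegal
(1,3): flips 1 -> legal
(1,5): flips 1 -> legal
(1,7): flips 1 -> legal
(2,1): no bracket -> illegal
(2,3): flips 3 -> legal
(2,7): no bracket -> illegal
(3,1): no bracket -> illegal
(3,2): flips 2 -> legal
(3,6): no bracket -> illegal
(3,7): flips 1 -> legal
(4,1): no bracket -> illegal
(4,2): flips 1 -> legal
(5,0): no bracket -> illegal
(5,1): flips 1 -> legal
(5,4): no bracket -> illegal
(5,6): no bracket -> illegal
(5,7): flips 1 -> legal
(6,0): no bracket -> illegal
(6,2): no bracket -> illegal
(6,3): no bracket -> illegal
(7,0): no bracket -> illegal
(7,1): no bracket -> illegal
(7,2): no bracket -> illegal
W mobility = 11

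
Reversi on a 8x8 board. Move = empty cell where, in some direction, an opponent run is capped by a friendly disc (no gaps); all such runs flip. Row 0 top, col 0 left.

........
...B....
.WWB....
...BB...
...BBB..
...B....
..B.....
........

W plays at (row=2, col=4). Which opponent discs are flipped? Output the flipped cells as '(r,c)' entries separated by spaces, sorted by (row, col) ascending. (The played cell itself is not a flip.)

Answer: (2,3)

Derivation:
Dir NW: opp run (1,3), next='.' -> no flip
Dir N: first cell '.' (not opp) -> no flip
Dir NE: first cell '.' (not opp) -> no flip
Dir W: opp run (2,3) capped by W -> flip
Dir E: first cell '.' (not opp) -> no flip
Dir SW: opp run (3,3), next='.' -> no flip
Dir S: opp run (3,4) (4,4), next='.' -> no flip
Dir SE: first cell '.' (not opp) -> no flip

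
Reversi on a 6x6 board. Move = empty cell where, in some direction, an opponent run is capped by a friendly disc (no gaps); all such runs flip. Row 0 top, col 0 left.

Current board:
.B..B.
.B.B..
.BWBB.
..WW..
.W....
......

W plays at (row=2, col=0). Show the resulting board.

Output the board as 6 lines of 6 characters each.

Answer: .B..B.
.B.B..
WWWBB.
..WW..
.W....
......

Derivation:
Place W at (2,0); scan 8 dirs for brackets.
Dir NW: edge -> no flip
Dir N: first cell '.' (not opp) -> no flip
Dir NE: opp run (1,1), next='.' -> no flip
Dir W: edge -> no flip
Dir E: opp run (2,1) capped by W -> flip
Dir SW: edge -> no flip
Dir S: first cell '.' (not opp) -> no flip
Dir SE: first cell '.' (not opp) -> no flip
All flips: (2,1)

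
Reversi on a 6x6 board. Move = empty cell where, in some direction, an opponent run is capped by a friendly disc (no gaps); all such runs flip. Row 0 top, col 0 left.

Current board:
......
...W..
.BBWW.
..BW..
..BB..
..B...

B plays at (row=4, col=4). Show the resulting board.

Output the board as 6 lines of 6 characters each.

Answer: ......
...W..
.BBWW.
..BB..
..BBB.
..B...

Derivation:
Place B at (4,4); scan 8 dirs for brackets.
Dir NW: opp run (3,3) capped by B -> flip
Dir N: first cell '.' (not opp) -> no flip
Dir NE: first cell '.' (not opp) -> no flip
Dir W: first cell 'B' (not opp) -> no flip
Dir E: first cell '.' (not opp) -> no flip
Dir SW: first cell '.' (not opp) -> no flip
Dir S: first cell '.' (not opp) -> no flip
Dir SE: first cell '.' (not opp) -> no flip
All flips: (3,3)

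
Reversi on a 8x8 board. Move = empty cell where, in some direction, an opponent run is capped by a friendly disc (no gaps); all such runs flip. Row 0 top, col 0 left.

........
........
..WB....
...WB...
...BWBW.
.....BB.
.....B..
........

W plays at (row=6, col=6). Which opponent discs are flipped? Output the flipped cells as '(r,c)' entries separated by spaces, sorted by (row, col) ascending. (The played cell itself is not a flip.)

Answer: (5,5) (5,6)

Derivation:
Dir NW: opp run (5,5) capped by W -> flip
Dir N: opp run (5,6) capped by W -> flip
Dir NE: first cell '.' (not opp) -> no flip
Dir W: opp run (6,5), next='.' -> no flip
Dir E: first cell '.' (not opp) -> no flip
Dir SW: first cell '.' (not opp) -> no flip
Dir S: first cell '.' (not opp) -> no flip
Dir SE: first cell '.' (not opp) -> no flip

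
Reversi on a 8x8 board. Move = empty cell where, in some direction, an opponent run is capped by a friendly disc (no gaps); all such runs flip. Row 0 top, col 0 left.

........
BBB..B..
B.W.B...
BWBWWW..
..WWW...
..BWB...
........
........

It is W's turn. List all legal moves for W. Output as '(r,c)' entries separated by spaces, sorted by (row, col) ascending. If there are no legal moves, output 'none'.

Answer: (0,0) (0,2) (0,6) (1,3) (1,4) (2,1) (5,1) (5,5) (6,1) (6,2) (6,4) (6,5)

Derivation:
(0,0): flips 1 -> legal
(0,1): no bracket -> illegal
(0,2): flips 1 -> legal
(0,3): no bracket -> illegal
(0,4): no bracket -> illegal
(0,5): no bracket -> illegal
(0,6): flips 2 -> legal
(1,3): flips 1 -> legal
(1,4): flips 1 -> legal
(1,6): no bracket -> illegal
(2,1): flips 1 -> legal
(2,3): no bracket -> illegal
(2,5): no bracket -> illegal
(2,6): no bracket -> illegal
(4,0): no bracket -> illegal
(4,1): no bracket -> illegal
(4,5): no bracket -> illegal
(5,1): flips 1 -> legal
(5,5): flips 1 -> legal
(6,1): flips 1 -> legal
(6,2): flips 1 -> legal
(6,3): no bracket -> illegal
(6,4): flips 1 -> legal
(6,5): flips 1 -> legal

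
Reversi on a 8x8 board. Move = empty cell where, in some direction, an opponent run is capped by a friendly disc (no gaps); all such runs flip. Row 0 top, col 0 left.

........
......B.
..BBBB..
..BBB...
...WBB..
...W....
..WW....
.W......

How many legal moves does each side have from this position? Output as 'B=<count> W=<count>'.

-- B to move --
(4,2): flips 1 -> legal
(5,1): no bracket -> illegal
(5,2): flips 1 -> legal
(5,4): flips 1 -> legal
(6,0): no bracket -> illegal
(6,1): no bracket -> illegal
(6,4): no bracket -> illegal
(7,0): no bracket -> illegal
(7,2): no bracket -> illegal
(7,3): flips 3 -> legal
(7,4): no bracket -> illegal
B mobility = 4
-- W to move --
(0,5): no bracket -> illegal
(0,6): no bracket -> illegal
(0,7): flips 3 -> legal
(1,1): no bracket -> illegal
(1,2): no bracket -> illegal
(1,3): flips 2 -> legal
(1,4): no bracket -> illegal
(1,5): no bracket -> illegal
(1,7): no bracket -> illegal
(2,1): flips 1 -> legal
(2,6): no bracket -> illegal
(2,7): no bracket -> illegal
(3,1): no bracket -> illegal
(3,5): flips 1 -> legal
(3,6): no bracket -> illegal
(4,1): no bracket -> illegal
(4,2): no bracket -> illegal
(4,6): flips 2 -> legal
(5,4): no bracket -> illegal
(5,5): no bracket -> illegal
(5,6): no bracket -> illegal
W mobility = 5

Answer: B=4 W=5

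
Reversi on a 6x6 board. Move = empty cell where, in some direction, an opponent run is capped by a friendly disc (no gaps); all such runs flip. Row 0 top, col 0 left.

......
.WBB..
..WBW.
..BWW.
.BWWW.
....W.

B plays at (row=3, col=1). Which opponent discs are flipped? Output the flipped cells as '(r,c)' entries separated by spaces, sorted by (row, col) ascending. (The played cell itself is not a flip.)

Answer: (2,2)

Derivation:
Dir NW: first cell '.' (not opp) -> no flip
Dir N: first cell '.' (not opp) -> no flip
Dir NE: opp run (2,2) capped by B -> flip
Dir W: first cell '.' (not opp) -> no flip
Dir E: first cell 'B' (not opp) -> no flip
Dir SW: first cell '.' (not opp) -> no flip
Dir S: first cell 'B' (not opp) -> no flip
Dir SE: opp run (4,2), next='.' -> no flip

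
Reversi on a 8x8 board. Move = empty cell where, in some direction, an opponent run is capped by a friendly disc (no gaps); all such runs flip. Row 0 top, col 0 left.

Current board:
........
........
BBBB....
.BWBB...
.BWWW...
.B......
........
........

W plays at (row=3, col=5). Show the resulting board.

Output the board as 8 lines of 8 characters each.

Place W at (3,5); scan 8 dirs for brackets.
Dir NW: first cell '.' (not opp) -> no flip
Dir N: first cell '.' (not opp) -> no flip
Dir NE: first cell '.' (not opp) -> no flip
Dir W: opp run (3,4) (3,3) capped by W -> flip
Dir E: first cell '.' (not opp) -> no flip
Dir SW: first cell 'W' (not opp) -> no flip
Dir S: first cell '.' (not opp) -> no flip
Dir SE: first cell '.' (not opp) -> no flip
All flips: (3,3) (3,4)

Answer: ........
........
BBBB....
.BWWWW..
.BWWW...
.B......
........
........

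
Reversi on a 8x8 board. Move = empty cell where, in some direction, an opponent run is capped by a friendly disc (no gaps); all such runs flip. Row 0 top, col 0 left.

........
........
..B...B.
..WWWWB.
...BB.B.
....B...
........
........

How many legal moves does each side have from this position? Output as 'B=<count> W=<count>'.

-- B to move --
(2,1): flips 1 -> legal
(2,3): flips 1 -> legal
(2,4): flips 2 -> legal
(2,5): flips 1 -> legal
(3,1): flips 4 -> legal
(4,1): no bracket -> illegal
(4,2): flips 1 -> legal
(4,5): no bracket -> illegal
B mobility = 6
-- W to move --
(1,1): flips 1 -> legal
(1,2): flips 1 -> legal
(1,3): no bracket -> illegal
(1,5): no bracket -> illegal
(1,6): no bracket -> illegal
(1,7): flips 1 -> legal
(2,1): no bracket -> illegal
(2,3): no bracket -> illegal
(2,5): no bracket -> illegal
(2,7): no bracket -> illegal
(3,1): no bracket -> illegal
(3,7): flips 1 -> legal
(4,2): no bracket -> illegal
(4,5): no bracket -> illegal
(4,7): no bracket -> illegal
(5,2): flips 1 -> legal
(5,3): flips 2 -> legal
(5,5): flips 1 -> legal
(5,6): no bracket -> illegal
(5,7): flips 1 -> legal
(6,3): no bracket -> illegal
(6,4): flips 2 -> legal
(6,5): flips 2 -> legal
W mobility = 10

Answer: B=6 W=10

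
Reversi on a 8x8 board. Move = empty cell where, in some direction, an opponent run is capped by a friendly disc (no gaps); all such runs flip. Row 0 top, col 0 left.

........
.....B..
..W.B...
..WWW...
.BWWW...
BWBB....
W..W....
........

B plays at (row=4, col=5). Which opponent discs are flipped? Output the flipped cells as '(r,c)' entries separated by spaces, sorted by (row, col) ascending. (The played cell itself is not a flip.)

Answer: (4,2) (4,3) (4,4)

Derivation:
Dir NW: opp run (3,4), next='.' -> no flip
Dir N: first cell '.' (not opp) -> no flip
Dir NE: first cell '.' (not opp) -> no flip
Dir W: opp run (4,4) (4,3) (4,2) capped by B -> flip
Dir E: first cell '.' (not opp) -> no flip
Dir SW: first cell '.' (not opp) -> no flip
Dir S: first cell '.' (not opp) -> no flip
Dir SE: first cell '.' (not opp) -> no flip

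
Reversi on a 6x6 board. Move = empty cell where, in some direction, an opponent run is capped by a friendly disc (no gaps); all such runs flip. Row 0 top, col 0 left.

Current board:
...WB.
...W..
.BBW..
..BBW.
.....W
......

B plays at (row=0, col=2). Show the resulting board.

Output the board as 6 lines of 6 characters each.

Place B at (0,2); scan 8 dirs for brackets.
Dir NW: edge -> no flip
Dir N: edge -> no flip
Dir NE: edge -> no flip
Dir W: first cell '.' (not opp) -> no flip
Dir E: opp run (0,3) capped by B -> flip
Dir SW: first cell '.' (not opp) -> no flip
Dir S: first cell '.' (not opp) -> no flip
Dir SE: opp run (1,3), next='.' -> no flip
All flips: (0,3)

Answer: ..BBB.
...W..
.BBW..
..BBW.
.....W
......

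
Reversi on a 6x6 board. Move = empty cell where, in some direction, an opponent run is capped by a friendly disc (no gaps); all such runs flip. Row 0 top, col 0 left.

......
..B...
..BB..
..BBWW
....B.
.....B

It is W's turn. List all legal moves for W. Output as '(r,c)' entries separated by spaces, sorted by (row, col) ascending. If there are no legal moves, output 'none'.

(0,1): flips 2 -> legal
(0,2): no bracket -> illegal
(0,3): no bracket -> illegal
(1,1): no bracket -> illegal
(1,3): no bracket -> illegal
(1,4): no bracket -> illegal
(2,1): no bracket -> illegal
(2,4): no bracket -> illegal
(3,1): flips 2 -> legal
(4,1): no bracket -> illegal
(4,2): no bracket -> illegal
(4,3): no bracket -> illegal
(4,5): no bracket -> illegal
(5,3): flips 1 -> legal
(5,4): flips 1 -> legal

Answer: (0,1) (3,1) (5,3) (5,4)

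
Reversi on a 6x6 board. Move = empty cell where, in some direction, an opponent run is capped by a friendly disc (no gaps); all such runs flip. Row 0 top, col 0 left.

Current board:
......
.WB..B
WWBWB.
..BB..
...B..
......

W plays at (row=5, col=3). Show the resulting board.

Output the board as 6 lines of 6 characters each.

Answer: ......
.WB..B
WWBWB.
..BW..
...W..
...W..

Derivation:
Place W at (5,3); scan 8 dirs for brackets.
Dir NW: first cell '.' (not opp) -> no flip
Dir N: opp run (4,3) (3,3) capped by W -> flip
Dir NE: first cell '.' (not opp) -> no flip
Dir W: first cell '.' (not opp) -> no flip
Dir E: first cell '.' (not opp) -> no flip
Dir SW: edge -> no flip
Dir S: edge -> no flip
Dir SE: edge -> no flip
All flips: (3,3) (4,3)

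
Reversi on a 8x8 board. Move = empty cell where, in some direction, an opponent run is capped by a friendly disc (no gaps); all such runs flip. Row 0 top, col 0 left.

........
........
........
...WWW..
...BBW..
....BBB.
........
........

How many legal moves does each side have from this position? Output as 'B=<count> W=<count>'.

-- B to move --
(2,2): flips 1 -> legal
(2,3): flips 3 -> legal
(2,4): flips 1 -> legal
(2,5): flips 3 -> legal
(2,6): flips 1 -> legal
(3,2): no bracket -> illegal
(3,6): flips 1 -> legal
(4,2): no bracket -> illegal
(4,6): flips 1 -> legal
B mobility = 7
-- W to move --
(3,2): no bracket -> illegal
(4,2): flips 2 -> legal
(4,6): no bracket -> illegal
(4,7): no bracket -> illegal
(5,2): flips 1 -> legal
(5,3): flips 2 -> legal
(5,7): no bracket -> illegal
(6,3): flips 1 -> legal
(6,4): flips 2 -> legal
(6,5): flips 1 -> legal
(6,6): flips 2 -> legal
(6,7): flips 1 -> legal
W mobility = 8

Answer: B=7 W=8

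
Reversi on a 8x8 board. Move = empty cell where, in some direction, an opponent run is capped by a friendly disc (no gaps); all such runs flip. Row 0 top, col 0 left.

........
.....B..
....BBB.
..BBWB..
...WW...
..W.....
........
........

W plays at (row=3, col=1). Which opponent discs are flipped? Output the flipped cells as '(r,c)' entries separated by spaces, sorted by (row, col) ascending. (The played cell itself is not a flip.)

Dir NW: first cell '.' (not opp) -> no flip
Dir N: first cell '.' (not opp) -> no flip
Dir NE: first cell '.' (not opp) -> no flip
Dir W: first cell '.' (not opp) -> no flip
Dir E: opp run (3,2) (3,3) capped by W -> flip
Dir SW: first cell '.' (not opp) -> no flip
Dir S: first cell '.' (not opp) -> no flip
Dir SE: first cell '.' (not opp) -> no flip

Answer: (3,2) (3,3)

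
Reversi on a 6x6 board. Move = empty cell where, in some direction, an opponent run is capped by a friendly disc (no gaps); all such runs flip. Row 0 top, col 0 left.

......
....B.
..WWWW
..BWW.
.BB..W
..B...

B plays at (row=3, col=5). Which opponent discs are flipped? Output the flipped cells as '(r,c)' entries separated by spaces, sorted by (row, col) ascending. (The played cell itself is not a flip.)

Dir NW: opp run (2,4), next='.' -> no flip
Dir N: opp run (2,5), next='.' -> no flip
Dir NE: edge -> no flip
Dir W: opp run (3,4) (3,3) capped by B -> flip
Dir E: edge -> no flip
Dir SW: first cell '.' (not opp) -> no flip
Dir S: opp run (4,5), next='.' -> no flip
Dir SE: edge -> no flip

Answer: (3,3) (3,4)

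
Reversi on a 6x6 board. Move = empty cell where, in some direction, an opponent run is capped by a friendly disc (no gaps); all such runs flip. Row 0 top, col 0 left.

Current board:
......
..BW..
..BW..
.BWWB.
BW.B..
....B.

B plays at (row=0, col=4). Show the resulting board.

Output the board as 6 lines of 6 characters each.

Place B at (0,4); scan 8 dirs for brackets.
Dir NW: edge -> no flip
Dir N: edge -> no flip
Dir NE: edge -> no flip
Dir W: first cell '.' (not opp) -> no flip
Dir E: first cell '.' (not opp) -> no flip
Dir SW: opp run (1,3) capped by B -> flip
Dir S: first cell '.' (not opp) -> no flip
Dir SE: first cell '.' (not opp) -> no flip
All flips: (1,3)

Answer: ....B.
..BB..
..BW..
.BWWB.
BW.B..
....B.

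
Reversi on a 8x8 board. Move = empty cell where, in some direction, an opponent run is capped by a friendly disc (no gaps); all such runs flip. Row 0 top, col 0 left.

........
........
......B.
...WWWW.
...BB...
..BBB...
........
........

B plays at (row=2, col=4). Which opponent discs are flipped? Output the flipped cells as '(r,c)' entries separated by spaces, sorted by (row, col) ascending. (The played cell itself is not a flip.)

Dir NW: first cell '.' (not opp) -> no flip
Dir N: first cell '.' (not opp) -> no flip
Dir NE: first cell '.' (not opp) -> no flip
Dir W: first cell '.' (not opp) -> no flip
Dir E: first cell '.' (not opp) -> no flip
Dir SW: opp run (3,3), next='.' -> no flip
Dir S: opp run (3,4) capped by B -> flip
Dir SE: opp run (3,5), next='.' -> no flip

Answer: (3,4)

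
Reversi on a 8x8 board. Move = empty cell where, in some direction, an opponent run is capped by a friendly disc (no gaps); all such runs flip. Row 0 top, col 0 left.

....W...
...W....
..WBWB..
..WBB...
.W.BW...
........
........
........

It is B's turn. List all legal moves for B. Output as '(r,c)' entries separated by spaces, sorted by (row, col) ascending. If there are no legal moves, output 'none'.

(0,2): no bracket -> illegal
(0,3): flips 1 -> legal
(0,5): no bracket -> illegal
(1,1): flips 1 -> legal
(1,2): no bracket -> illegal
(1,4): flips 1 -> legal
(1,5): flips 1 -> legal
(2,1): flips 2 -> legal
(3,0): no bracket -> illegal
(3,1): flips 1 -> legal
(3,5): no bracket -> illegal
(4,0): no bracket -> illegal
(4,2): no bracket -> illegal
(4,5): flips 1 -> legal
(5,0): flips 2 -> legal
(5,1): no bracket -> illegal
(5,2): no bracket -> illegal
(5,3): no bracket -> illegal
(5,4): flips 1 -> legal
(5,5): flips 1 -> legal

Answer: (0,3) (1,1) (1,4) (1,5) (2,1) (3,1) (4,5) (5,0) (5,4) (5,5)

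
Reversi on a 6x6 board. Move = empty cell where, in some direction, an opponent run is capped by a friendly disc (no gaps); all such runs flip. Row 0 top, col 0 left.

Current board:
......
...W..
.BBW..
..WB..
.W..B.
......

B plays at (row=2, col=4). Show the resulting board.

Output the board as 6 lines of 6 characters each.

Answer: ......
...W..
.BBBB.
..WB..
.W..B.
......

Derivation:
Place B at (2,4); scan 8 dirs for brackets.
Dir NW: opp run (1,3), next='.' -> no flip
Dir N: first cell '.' (not opp) -> no flip
Dir NE: first cell '.' (not opp) -> no flip
Dir W: opp run (2,3) capped by B -> flip
Dir E: first cell '.' (not opp) -> no flip
Dir SW: first cell 'B' (not opp) -> no flip
Dir S: first cell '.' (not opp) -> no flip
Dir SE: first cell '.' (not opp) -> no flip
All flips: (2,3)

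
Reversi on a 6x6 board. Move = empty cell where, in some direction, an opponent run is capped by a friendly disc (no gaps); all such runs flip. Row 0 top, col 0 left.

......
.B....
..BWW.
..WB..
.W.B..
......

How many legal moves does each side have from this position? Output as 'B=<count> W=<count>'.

-- B to move --
(1,2): no bracket -> illegal
(1,3): flips 1 -> legal
(1,4): no bracket -> illegal
(1,5): flips 1 -> legal
(2,1): flips 1 -> legal
(2,5): flips 2 -> legal
(3,0): no bracket -> illegal
(3,1): flips 1 -> legal
(3,4): no bracket -> illegal
(3,5): no bracket -> illegal
(4,0): no bracket -> illegal
(4,2): flips 1 -> legal
(5,0): no bracket -> illegal
(5,1): no bracket -> illegal
(5,2): no bracket -> illegal
B mobility = 6
-- W to move --
(0,0): no bracket -> illegal
(0,1): no bracket -> illegal
(0,2): no bracket -> illegal
(1,0): no bracket -> illegal
(1,2): flips 1 -> legal
(1,3): no bracket -> illegal
(2,0): no bracket -> illegal
(2,1): flips 1 -> legal
(3,1): no bracket -> illegal
(3,4): flips 1 -> legal
(4,2): flips 1 -> legal
(4,4): no bracket -> illegal
(5,2): no bracket -> illegal
(5,3): flips 2 -> legal
(5,4): flips 1 -> legal
W mobility = 6

Answer: B=6 W=6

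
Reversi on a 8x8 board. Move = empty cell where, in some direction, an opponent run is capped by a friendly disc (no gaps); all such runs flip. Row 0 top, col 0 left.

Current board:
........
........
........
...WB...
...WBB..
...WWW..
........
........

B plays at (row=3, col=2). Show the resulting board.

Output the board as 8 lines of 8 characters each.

Answer: ........
........
........
..BBB...
...WBB..
...WWW..
........
........

Derivation:
Place B at (3,2); scan 8 dirs for brackets.
Dir NW: first cell '.' (not opp) -> no flip
Dir N: first cell '.' (not opp) -> no flip
Dir NE: first cell '.' (not opp) -> no flip
Dir W: first cell '.' (not opp) -> no flip
Dir E: opp run (3,3) capped by B -> flip
Dir SW: first cell '.' (not opp) -> no flip
Dir S: first cell '.' (not opp) -> no flip
Dir SE: opp run (4,3) (5,4), next='.' -> no flip
All flips: (3,3)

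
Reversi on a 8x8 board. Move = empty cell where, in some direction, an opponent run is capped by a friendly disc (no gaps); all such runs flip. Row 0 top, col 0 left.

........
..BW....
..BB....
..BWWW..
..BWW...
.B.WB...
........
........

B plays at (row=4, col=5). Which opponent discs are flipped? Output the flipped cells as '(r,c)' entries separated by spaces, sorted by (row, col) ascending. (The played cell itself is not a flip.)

Dir NW: opp run (3,4) capped by B -> flip
Dir N: opp run (3,5), next='.' -> no flip
Dir NE: first cell '.' (not opp) -> no flip
Dir W: opp run (4,4) (4,3) capped by B -> flip
Dir E: first cell '.' (not opp) -> no flip
Dir SW: first cell 'B' (not opp) -> no flip
Dir S: first cell '.' (not opp) -> no flip
Dir SE: first cell '.' (not opp) -> no flip

Answer: (3,4) (4,3) (4,4)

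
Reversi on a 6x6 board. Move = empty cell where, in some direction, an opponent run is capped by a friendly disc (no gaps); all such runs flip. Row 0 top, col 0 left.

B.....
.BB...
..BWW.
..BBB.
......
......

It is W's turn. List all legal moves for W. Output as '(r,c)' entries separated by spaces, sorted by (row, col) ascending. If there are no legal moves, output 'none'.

Answer: (0,1) (2,1) (4,1) (4,2) (4,3) (4,4) (4,5)

Derivation:
(0,1): flips 1 -> legal
(0,2): no bracket -> illegal
(0,3): no bracket -> illegal
(1,0): no bracket -> illegal
(1,3): no bracket -> illegal
(2,0): no bracket -> illegal
(2,1): flips 1 -> legal
(2,5): no bracket -> illegal
(3,1): no bracket -> illegal
(3,5): no bracket -> illegal
(4,1): flips 1 -> legal
(4,2): flips 1 -> legal
(4,3): flips 1 -> legal
(4,4): flips 1 -> legal
(4,5): flips 1 -> legal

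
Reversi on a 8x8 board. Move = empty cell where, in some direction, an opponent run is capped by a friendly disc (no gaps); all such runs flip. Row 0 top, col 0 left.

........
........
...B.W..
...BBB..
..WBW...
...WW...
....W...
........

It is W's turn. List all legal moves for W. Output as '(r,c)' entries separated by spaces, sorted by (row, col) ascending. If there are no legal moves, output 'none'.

Answer: (1,3) (2,2) (2,4) (2,6) (3,2) (4,5) (5,2)

Derivation:
(1,2): no bracket -> illegal
(1,3): flips 3 -> legal
(1,4): no bracket -> illegal
(2,2): flips 1 -> legal
(2,4): flips 2 -> legal
(2,6): flips 1 -> legal
(3,2): flips 1 -> legal
(3,6): no bracket -> illegal
(4,5): flips 1 -> legal
(4,6): no bracket -> illegal
(5,2): flips 2 -> legal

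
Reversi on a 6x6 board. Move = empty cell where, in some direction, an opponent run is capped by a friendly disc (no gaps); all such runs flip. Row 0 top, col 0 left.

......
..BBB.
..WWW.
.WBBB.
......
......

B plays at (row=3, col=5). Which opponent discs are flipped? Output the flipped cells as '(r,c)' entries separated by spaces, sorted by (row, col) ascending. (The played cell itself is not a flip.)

Dir NW: opp run (2,4) capped by B -> flip
Dir N: first cell '.' (not opp) -> no flip
Dir NE: edge -> no flip
Dir W: first cell 'B' (not opp) -> no flip
Dir E: edge -> no flip
Dir SW: first cell '.' (not opp) -> no flip
Dir S: first cell '.' (not opp) -> no flip
Dir SE: edge -> no flip

Answer: (2,4)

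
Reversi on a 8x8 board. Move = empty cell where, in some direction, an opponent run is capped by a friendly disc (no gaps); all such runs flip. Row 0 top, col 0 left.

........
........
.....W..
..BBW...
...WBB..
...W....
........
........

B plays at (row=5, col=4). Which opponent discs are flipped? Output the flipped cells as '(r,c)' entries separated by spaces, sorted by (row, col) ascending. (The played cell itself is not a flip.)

Dir NW: opp run (4,3) capped by B -> flip
Dir N: first cell 'B' (not opp) -> no flip
Dir NE: first cell 'B' (not opp) -> no flip
Dir W: opp run (5,3), next='.' -> no flip
Dir E: first cell '.' (not opp) -> no flip
Dir SW: first cell '.' (not opp) -> no flip
Dir S: first cell '.' (not opp) -> no flip
Dir SE: first cell '.' (not opp) -> no flip

Answer: (4,3)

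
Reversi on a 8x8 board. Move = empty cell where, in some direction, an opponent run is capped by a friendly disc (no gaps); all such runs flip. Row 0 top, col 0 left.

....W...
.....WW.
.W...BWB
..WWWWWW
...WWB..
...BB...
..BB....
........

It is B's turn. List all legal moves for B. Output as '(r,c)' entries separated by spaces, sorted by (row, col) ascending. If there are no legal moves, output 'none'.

(0,3): no bracket -> illegal
(0,5): flips 2 -> legal
(0,6): no bracket -> illegal
(0,7): flips 1 -> legal
(1,0): flips 3 -> legal
(1,1): no bracket -> illegal
(1,2): no bracket -> illegal
(1,3): no bracket -> illegal
(1,4): no bracket -> illegal
(1,7): flips 3 -> legal
(2,0): no bracket -> illegal
(2,2): no bracket -> illegal
(2,3): flips 3 -> legal
(2,4): flips 2 -> legal
(3,0): no bracket -> illegal
(3,1): no bracket -> illegal
(4,1): no bracket -> illegal
(4,2): flips 2 -> legal
(4,6): no bracket -> illegal
(4,7): flips 2 -> legal
(5,2): flips 2 -> legal
(5,5): no bracket -> illegal

Answer: (0,5) (0,7) (1,0) (1,7) (2,3) (2,4) (4,2) (4,7) (5,2)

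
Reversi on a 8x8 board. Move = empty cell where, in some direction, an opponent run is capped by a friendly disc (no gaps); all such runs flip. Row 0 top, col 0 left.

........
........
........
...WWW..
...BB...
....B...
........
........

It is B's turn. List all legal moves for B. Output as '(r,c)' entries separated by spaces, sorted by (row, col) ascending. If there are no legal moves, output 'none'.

Answer: (2,2) (2,3) (2,4) (2,5) (2,6)

Derivation:
(2,2): flips 1 -> legal
(2,3): flips 1 -> legal
(2,4): flips 1 -> legal
(2,5): flips 1 -> legal
(2,6): flips 1 -> legal
(3,2): no bracket -> illegal
(3,6): no bracket -> illegal
(4,2): no bracket -> illegal
(4,5): no bracket -> illegal
(4,6): no bracket -> illegal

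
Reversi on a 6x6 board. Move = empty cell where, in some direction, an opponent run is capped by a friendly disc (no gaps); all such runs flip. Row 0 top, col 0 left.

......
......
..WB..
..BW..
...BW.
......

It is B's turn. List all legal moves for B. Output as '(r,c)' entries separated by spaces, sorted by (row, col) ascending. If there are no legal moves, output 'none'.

Answer: (1,2) (2,1) (3,4) (4,5)

Derivation:
(1,1): no bracket -> illegal
(1,2): flips 1 -> legal
(1,3): no bracket -> illegal
(2,1): flips 1 -> legal
(2,4): no bracket -> illegal
(3,1): no bracket -> illegal
(3,4): flips 1 -> legal
(3,5): no bracket -> illegal
(4,2): no bracket -> illegal
(4,5): flips 1 -> legal
(5,3): no bracket -> illegal
(5,4): no bracket -> illegal
(5,5): no bracket -> illegal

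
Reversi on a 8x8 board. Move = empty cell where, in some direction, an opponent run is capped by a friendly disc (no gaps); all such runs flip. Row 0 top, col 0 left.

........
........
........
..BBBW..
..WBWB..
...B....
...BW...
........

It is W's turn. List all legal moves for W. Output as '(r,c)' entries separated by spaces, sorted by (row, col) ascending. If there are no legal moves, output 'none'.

Answer: (2,2) (2,4) (3,1) (4,6) (5,5) (6,2)

Derivation:
(2,1): no bracket -> illegal
(2,2): flips 2 -> legal
(2,3): no bracket -> illegal
(2,4): flips 2 -> legal
(2,5): no bracket -> illegal
(3,1): flips 3 -> legal
(3,6): no bracket -> illegal
(4,1): no bracket -> illegal
(4,6): flips 1 -> legal
(5,2): no bracket -> illegal
(5,4): no bracket -> illegal
(5,5): flips 1 -> legal
(5,6): no bracket -> illegal
(6,2): flips 2 -> legal
(7,2): no bracket -> illegal
(7,3): no bracket -> illegal
(7,4): no bracket -> illegal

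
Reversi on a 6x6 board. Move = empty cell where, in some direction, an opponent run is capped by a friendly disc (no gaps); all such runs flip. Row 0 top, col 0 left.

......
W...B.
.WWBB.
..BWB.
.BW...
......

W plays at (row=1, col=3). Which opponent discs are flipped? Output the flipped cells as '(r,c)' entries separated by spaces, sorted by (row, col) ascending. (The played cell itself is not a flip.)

Answer: (2,3)

Derivation:
Dir NW: first cell '.' (not opp) -> no flip
Dir N: first cell '.' (not opp) -> no flip
Dir NE: first cell '.' (not opp) -> no flip
Dir W: first cell '.' (not opp) -> no flip
Dir E: opp run (1,4), next='.' -> no flip
Dir SW: first cell 'W' (not opp) -> no flip
Dir S: opp run (2,3) capped by W -> flip
Dir SE: opp run (2,4), next='.' -> no flip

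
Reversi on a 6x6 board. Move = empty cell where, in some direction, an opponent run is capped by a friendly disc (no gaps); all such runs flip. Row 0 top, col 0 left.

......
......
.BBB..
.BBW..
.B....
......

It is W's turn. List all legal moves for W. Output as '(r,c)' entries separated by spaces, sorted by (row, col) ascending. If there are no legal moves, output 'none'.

(1,0): no bracket -> illegal
(1,1): flips 1 -> legal
(1,2): no bracket -> illegal
(1,3): flips 1 -> legal
(1,4): no bracket -> illegal
(2,0): no bracket -> illegal
(2,4): no bracket -> illegal
(3,0): flips 2 -> legal
(3,4): no bracket -> illegal
(4,0): no bracket -> illegal
(4,2): no bracket -> illegal
(4,3): no bracket -> illegal
(5,0): no bracket -> illegal
(5,1): no bracket -> illegal
(5,2): no bracket -> illegal

Answer: (1,1) (1,3) (3,0)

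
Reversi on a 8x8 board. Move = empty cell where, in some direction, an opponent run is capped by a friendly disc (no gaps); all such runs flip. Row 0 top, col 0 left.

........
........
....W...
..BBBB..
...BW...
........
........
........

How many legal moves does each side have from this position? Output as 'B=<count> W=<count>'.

-- B to move --
(1,3): flips 1 -> legal
(1,4): flips 1 -> legal
(1,5): flips 1 -> legal
(2,3): no bracket -> illegal
(2,5): no bracket -> illegal
(4,5): flips 1 -> legal
(5,3): flips 1 -> legal
(5,4): flips 1 -> legal
(5,5): flips 1 -> legal
B mobility = 7
-- W to move --
(2,1): no bracket -> illegal
(2,2): flips 1 -> legal
(2,3): no bracket -> illegal
(2,5): no bracket -> illegal
(2,6): flips 1 -> legal
(3,1): no bracket -> illegal
(3,6): no bracket -> illegal
(4,1): no bracket -> illegal
(4,2): flips 2 -> legal
(4,5): no bracket -> illegal
(4,6): flips 1 -> legal
(5,2): no bracket -> illegal
(5,3): no bracket -> illegal
(5,4): no bracket -> illegal
W mobility = 4

Answer: B=7 W=4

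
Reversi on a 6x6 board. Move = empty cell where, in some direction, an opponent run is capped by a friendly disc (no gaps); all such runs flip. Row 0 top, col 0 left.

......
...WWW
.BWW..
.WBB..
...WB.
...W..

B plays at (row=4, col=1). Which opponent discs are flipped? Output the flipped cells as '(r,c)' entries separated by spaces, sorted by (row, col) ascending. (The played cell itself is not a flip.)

Answer: (3,1)

Derivation:
Dir NW: first cell '.' (not opp) -> no flip
Dir N: opp run (3,1) capped by B -> flip
Dir NE: first cell 'B' (not opp) -> no flip
Dir W: first cell '.' (not opp) -> no flip
Dir E: first cell '.' (not opp) -> no flip
Dir SW: first cell '.' (not opp) -> no flip
Dir S: first cell '.' (not opp) -> no flip
Dir SE: first cell '.' (not opp) -> no flip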